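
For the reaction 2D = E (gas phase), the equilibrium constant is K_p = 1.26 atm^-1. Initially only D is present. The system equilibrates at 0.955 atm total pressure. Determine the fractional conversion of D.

Basis: 1 mol D initially; let X = conversion of D. Extent ξ = 0.5X.
At extent ξ: n_D = 1 − X; n_E = 0.5X.
Total moles n_T = 1 − 0.5X.
y_i = n_i/n_T, p_i = y_i·P. K_p = p_E / (p_D^2).
Substituting and setting equal to 1.26 atm^-1 gives a polynomial in X; the root in (0,1) is X = 0.585.

X = 0.585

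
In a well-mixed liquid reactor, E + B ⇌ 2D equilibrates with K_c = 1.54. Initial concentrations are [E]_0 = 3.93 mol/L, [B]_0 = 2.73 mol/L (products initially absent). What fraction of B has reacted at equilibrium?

Let X = conversion of B; extent ξ = 2.73·X mol/L.
Concentrations: [E] = 3.93 − 2.73X; [B] = 2.73 − 2.73X; [D] = 5.46X.
K_c = [D]^2 / ([E] [B]).
Solving K_c = 1.54 for X ∈ (0,1): X = 0.455.

X = 0.455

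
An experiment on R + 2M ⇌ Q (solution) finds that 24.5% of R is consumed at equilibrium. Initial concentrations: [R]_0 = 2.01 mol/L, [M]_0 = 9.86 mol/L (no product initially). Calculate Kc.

Kc = 0.00412 (mol/L)^-2

Let X = conversion of R.
Concentrations: [R] = 2.01 − 2.01X; [M] = 9.86 − 4.02X; [Q] = 2.01X.
At X = 0.245: [R] = 1.52, [M] = 8.88, [Q] = 0.492.
Kc = [Q] / ([R] [M]^2) = 0.00412 (mol/L)^-2.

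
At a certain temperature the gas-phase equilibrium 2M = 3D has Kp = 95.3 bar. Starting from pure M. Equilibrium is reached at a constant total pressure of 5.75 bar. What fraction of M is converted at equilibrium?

Take 1 mol M as basis and let X be its fractional conversion, so ξ = 0.5X.
Mole table: n_M = 1 − X; n_D = 1.5X.
Summing: n_T = 1 + 0.5X.
With p_i = (n_i/n_T)P, Kp = p_D^3 / (p_M^2).
This yields a degree-3 equation in X; solving on (0,1), X = 0.750.

X = 0.750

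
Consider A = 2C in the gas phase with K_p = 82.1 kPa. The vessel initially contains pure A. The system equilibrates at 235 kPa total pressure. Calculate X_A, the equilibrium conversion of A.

X = 0.283

Basis: 1 mol A initially; let X = conversion of A. Extent ξ = X.
Species balance: n_A = 1 − X; n_C = 2X.
n_T = Σnᵢ = 1 + X.
With p_i = (n_i/n_T)P, K_p = p_C^2 / (p_A).
Substituting and setting equal to 82.1 kPa gives a polynomial in X; the root in (0,1) is X = 0.283.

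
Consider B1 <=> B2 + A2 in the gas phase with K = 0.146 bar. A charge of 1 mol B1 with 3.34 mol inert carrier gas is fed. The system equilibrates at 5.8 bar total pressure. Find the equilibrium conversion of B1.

Let X = conversion of B1 (basis 1 mol B1); extent of reaction ξ = X.
At extent ξ: n_B1 = 1 − X; n_B2 = X; n_A2 = X; n_I = 3.34 (inert).
Total moles n_T = 4.34 + X.
Mole fractions y_i = n_i/n_T; K = p_B2 p_A2 / (p_B1) with p_i = y_i·P.
Setting this equal to 0.146 bar and taking the physical root (0 < X < 1) gives X = 0.288.

X = 0.288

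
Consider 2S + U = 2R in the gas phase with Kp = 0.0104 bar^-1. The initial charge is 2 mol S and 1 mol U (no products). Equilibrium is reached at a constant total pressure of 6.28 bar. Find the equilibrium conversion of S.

Take 2 mol S as basis and let X be its fractional conversion, so ξ = X.
At extent ξ: n_S = 2 − 2X; n_U = 1 − X; n_R = 2X.
n_T = Σnᵢ = 3 − X.
With p_i = (n_i/n_T)P, Kp = p_R^2 / (p_S^2 p_U).
Equating to 0.0104 bar^-1 and solving on 0 < X < 1: X = 0.124.

X = 0.124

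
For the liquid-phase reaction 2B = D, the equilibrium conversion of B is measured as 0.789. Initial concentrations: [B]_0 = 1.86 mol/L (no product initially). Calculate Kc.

Kc = 4.76 L/mol

Let X = conversion of B.
Concentrations: [B] = 1.86 − 1.86X; [D] = 0.93X.
At X = 0.789: [B] = 0.392, [D] = 0.734.
Kc = [D] / ([B]^2) = 4.76 L/mol.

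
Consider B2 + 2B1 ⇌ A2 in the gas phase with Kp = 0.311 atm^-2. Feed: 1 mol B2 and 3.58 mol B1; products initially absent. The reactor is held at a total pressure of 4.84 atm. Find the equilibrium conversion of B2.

X = 0.767

Let X = conversion of B2 (basis 1 mol B2); extent of reaction ξ = X.
Species balance: n_B2 = 1 − X; n_B1 = 3.58 − 2X; n_A2 = X.
Total moles n_T = 4.58 − 2X.
Mole fractions y_i = n_i/n_T; Kp = p_A2 / (p_B2 p_B1^2) with p_i = y_i·P.
Equating to 0.311 atm^-2 and solving on 0 < X < 1: X = 0.767.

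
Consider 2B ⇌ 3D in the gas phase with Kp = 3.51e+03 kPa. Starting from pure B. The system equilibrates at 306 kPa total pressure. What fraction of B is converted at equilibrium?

X = 0.717

Basis: 1 mol B initially; let X = conversion of B. Extent ξ = 0.5X.
At extent ξ: n_B = 1 − X; n_D = 1.5X.
n_T = Σnᵢ = 1 + 0.5X.
y_i = n_i/n_T, p_i = y_i·P. Kp = p_D^3 / (p_B^2).
Substituting and setting equal to 3.51e+03 kPa gives a polynomial in X; the root in (0,1) is X = 0.717.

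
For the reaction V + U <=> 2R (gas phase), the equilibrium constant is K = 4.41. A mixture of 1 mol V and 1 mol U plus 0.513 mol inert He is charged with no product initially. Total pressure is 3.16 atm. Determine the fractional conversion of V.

X = 0.512

Basis: 1 mol V initially; let X = conversion of V. Extent ξ = X.
Moles: n_V = 1 − X; n_U = 1 − X; n_R = 2X; n_I = 0.513 (inert).
Since Δν = 0, n_T = 2.51 throughout.
Mole fractions y_i = n_i/n_T; K = p_R^2 / (p_V p_U) with p_i = y_i·P.
Substituting and setting equal to 4.41 gives a polynomial in X; the root in (0,1) is X = 0.512.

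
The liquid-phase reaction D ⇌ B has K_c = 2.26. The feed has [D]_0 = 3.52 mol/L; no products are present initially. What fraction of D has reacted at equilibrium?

Let X = conversion of D; extent ξ = 3.52·X mol/L.
Concentrations: [D] = 3.52 − 3.52X; [B] = 3.52X.
K_c = [B] / ([D]).
Setting equal to 2.26 and solving for X on (0,1) gives X = 0.693.

X = 0.693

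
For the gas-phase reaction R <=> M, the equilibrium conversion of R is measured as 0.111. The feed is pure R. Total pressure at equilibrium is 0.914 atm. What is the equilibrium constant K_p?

Let X = conversion of R (basis 1 mol R); extent of reaction ξ = X.
At extent ξ: n_R = 1 − X; n_M = X.
Total moles n_T = 1 (Δν = 0, constant).
At X = 0.111: n_R = 0.889, n_M = 0.111, n_T = 1.
p_i = (n_i/n_T)·P. K_p = p_M / (p_R) = 0.125.

K_p = 0.125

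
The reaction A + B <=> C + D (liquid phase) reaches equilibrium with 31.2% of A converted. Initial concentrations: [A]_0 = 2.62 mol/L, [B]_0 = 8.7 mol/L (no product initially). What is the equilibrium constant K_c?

K_c = 0.047

Let X = conversion of A.
Concentrations: [A] = 2.62 − 2.62X; [B] = 8.7 − 2.62X; [C] = 2.62X; [D] = 2.62X.
At X = 0.312: [A] = 1.8, [B] = 7.88, [C] = 0.817, [D] = 0.817.
K_c = [C] [D] / ([A] [B]) = 0.047.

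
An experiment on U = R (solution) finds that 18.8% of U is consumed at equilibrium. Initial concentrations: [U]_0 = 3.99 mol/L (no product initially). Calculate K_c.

Let X = conversion of U.
Concentrations: [U] = 3.99 − 3.99X; [R] = 3.99X.
At X = 0.188: [U] = 3.24, [R] = 0.75.
K_c = [R] / ([U]) = 0.232.

K_c = 0.232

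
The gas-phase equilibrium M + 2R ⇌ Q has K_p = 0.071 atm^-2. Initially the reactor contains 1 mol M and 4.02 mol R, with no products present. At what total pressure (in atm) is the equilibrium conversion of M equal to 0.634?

Take 1 mol M as basis and let X be its fractional conversion, so ξ = X.
At extent ξ: n_M = 1 − X; n_R = 4.02 − 2X; n_Q = X.
Total moles n_T = 5.02 − 2X.
K_p = p_Q / (p_M p_R^2) with p_i = (n_i/n_T)·P.
At X = 0.634: the mole-fraction product g(X) = Π y_i^ν_i = 3.22. Since K_p = g(X)·P^{-2}, P = (g/K_p)^(1/2) = (3.22/0.071)^(1/2) = 6.73 atm.

P = 6.73 atm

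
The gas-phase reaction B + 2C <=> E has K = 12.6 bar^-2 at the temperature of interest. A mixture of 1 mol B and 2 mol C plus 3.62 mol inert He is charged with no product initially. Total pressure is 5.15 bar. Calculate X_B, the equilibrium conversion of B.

Take 1 mol B as basis and let X be its fractional conversion, so ξ = X.
Mole table: n_B = 1 − X; n_C = 2 − 2X; n_E = X; n_I = 3.62 (inert).
Summing: n_T = 6.62 − 2X.
With p_i = (n_i/n_T)P, K = p_E / (p_B p_C^2).
Equating to 12.6 bar^-2 and solving on 0 < X < 1: X = 0.755.

X = 0.755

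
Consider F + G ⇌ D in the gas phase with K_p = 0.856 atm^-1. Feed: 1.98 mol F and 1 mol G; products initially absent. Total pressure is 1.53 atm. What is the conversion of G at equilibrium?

X = 0.442

Basis: 1 mol G initially; let X = conversion of G. Extent ξ = X.
Mole table: n_F = 1.98 − X; n_G = 1 − X; n_D = X.
Total moles n_T = 2.98 − X.
Mole fractions y_i = n_i/n_T; K_p = p_D / (p_F p_G) with p_i = y_i·P.
Substituting and setting equal to 0.856 atm^-1 gives a polynomial in X; the root in (0,1) is X = 0.442.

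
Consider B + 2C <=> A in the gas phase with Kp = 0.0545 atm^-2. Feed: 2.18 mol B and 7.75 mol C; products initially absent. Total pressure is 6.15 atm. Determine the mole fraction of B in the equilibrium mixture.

Let X = conversion of B (basis 2.18 mol B); extent of reaction ξ = 2.18X.
At extent ξ: n_B = 2.18 − 2.18X; n_C = 7.75 − 4.36X; n_A = 2.18X.
Summing: n_T = 9.93 − 4.36X.
Mole fractions y_i = n_i/n_T; Kp = p_A / (p_B p_C^2) with p_i = y_i·P.
Setting this equal to 0.0545 atm^-2 and taking the physical root (0 < X < 1) gives X = 0.514.
Then n_B = 1.06, n_T = 7.69, so y_B = 0.138.

y_B = 0.138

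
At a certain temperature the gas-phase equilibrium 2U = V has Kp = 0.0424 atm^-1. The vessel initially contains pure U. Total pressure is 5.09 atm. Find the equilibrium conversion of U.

Take 1 mol U as basis and let X be its fractional conversion, so ξ = 0.5X.
Moles: n_U = 1 − X; n_V = 0.5X.
Total moles n_T = 1 − 0.5X.
y_i = n_i/n_T, p_i = y_i·P. Kp = p_V / (p_U^2).
Equating to 0.0424 atm^-1 and solving on 0 < X < 1: X = 0.267.

X = 0.267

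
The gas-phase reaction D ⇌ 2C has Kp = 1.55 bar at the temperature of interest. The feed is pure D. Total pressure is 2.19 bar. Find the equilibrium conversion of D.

X = 0.388

Basis: 1 mol D initially; let X = conversion of D. Extent ξ = X.
Species balance: n_D = 1 − X; n_C = 2X.
Total moles n_T = 1 + X.
Mole fractions y_i = n_i/n_T; Kp = p_C^2 / (p_D) with p_i = y_i·P.
Equating to 1.55 bar and solving on 0 < X < 1: X = 0.388.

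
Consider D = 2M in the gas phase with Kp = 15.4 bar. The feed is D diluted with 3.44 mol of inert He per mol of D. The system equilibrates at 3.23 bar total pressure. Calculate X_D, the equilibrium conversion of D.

Let X = conversion of D (basis 1 mol D); extent of reaction ξ = X.
Species balance: n_D = 1 − X; n_M = 2X; n_I = 3.44 (inert).
n_T = Σnᵢ = 4.44 + X.
Mole fractions y_i = n_i/n_T; Kp = p_M^2 / (p_D) with p_i = y_i·P.
Equating to 15.4 bar and solving on 0 < X < 1: X = 0.878.

X = 0.878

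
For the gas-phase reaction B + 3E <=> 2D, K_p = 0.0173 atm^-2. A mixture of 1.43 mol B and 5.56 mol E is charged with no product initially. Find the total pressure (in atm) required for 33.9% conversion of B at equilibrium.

P = 5.49 atm

Basis: 1.43 mol B initially; let X = conversion of B. Extent ξ = 1.43X.
At extent ξ: n_B = 1.43 − 1.43X; n_E = 5.56 − 4.29X; n_D = 2.86X.
Total moles n_T = 6.99 − 2.86X.
K_p = p_D^2 / (p_B p_E^3) with p_i = (n_i/n_T)·P.
At X = 0.339: the mole-fraction product g(X) = Π y_i^ν_i = 0.5208. Since K_p = g(X)·P^{-2}, P = (g/K_p)^(1/2) = (0.5208/0.0173)^(1/2) = 5.49 atm.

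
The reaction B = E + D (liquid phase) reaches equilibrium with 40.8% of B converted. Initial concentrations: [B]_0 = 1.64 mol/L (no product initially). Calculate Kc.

Kc = 0.461 mol/L

Let X = conversion of B.
Concentrations: [B] = 1.64 − 1.64X; [E] = 1.64X; [D] = 1.64X.
At X = 0.408: [B] = 0.971, [E] = 0.669, [D] = 0.669.
Kc = [E] [D] / ([B]) = 0.461 mol/L.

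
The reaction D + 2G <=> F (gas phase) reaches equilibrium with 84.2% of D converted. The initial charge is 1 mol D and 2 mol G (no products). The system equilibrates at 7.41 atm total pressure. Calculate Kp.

Let X = conversion of D (basis 1 mol D); extent of reaction ξ = X.
Moles: n_D = 1 − X; n_G = 2 − 2X; n_F = X.
Summing: n_T = 3 − 2X.
At X = 0.842: n_D = 0.158, n_G = 0.316, n_F = 0.842, n_T = 1.32.
p_i = (n_i/n_T)·P. Kp = p_F / (p_D p_G^2) = 1.68 atm^-2.

Kp = 1.68 atm^-2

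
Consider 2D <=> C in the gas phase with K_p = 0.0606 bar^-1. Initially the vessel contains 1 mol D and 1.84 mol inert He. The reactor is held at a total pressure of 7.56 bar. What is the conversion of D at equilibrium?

Let X = conversion of D (basis 1 mol D); extent of reaction ξ = 0.5X.
Species balance: n_D = 1 − X; n_C = 0.5X; n_I = 1.84 (inert).
n_T = Σnᵢ = 2.84 − 0.5X.
With p_i = (n_i/n_T)P, K_p = p_C / (p_D^2).
Setting this equal to 0.0606 bar^-1 and taking the physical root (0 < X < 1) gives X = 0.209.

X = 0.209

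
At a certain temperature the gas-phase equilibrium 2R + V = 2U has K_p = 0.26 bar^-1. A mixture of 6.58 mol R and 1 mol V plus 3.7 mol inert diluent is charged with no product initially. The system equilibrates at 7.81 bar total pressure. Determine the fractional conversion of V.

X = 0.665

Basis: 1 mol V initially; let X = conversion of V. Extent ξ = X.
At extent ξ: n_R = 6.58 − 2X; n_V = 1 − X; n_U = 2X; n_I = 3.7 (inert).
Total moles n_T = 11.3 − X.
Mole fractions y_i = n_i/n_T; K_p = p_U^2 / (p_R^2 p_V) with p_i = y_i·P.
Setting this equal to 0.26 bar^-1 and taking the physical root (0 < X < 1) gives X = 0.665.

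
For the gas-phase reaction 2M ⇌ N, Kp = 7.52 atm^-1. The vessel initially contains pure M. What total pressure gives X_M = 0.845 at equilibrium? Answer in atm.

Basis: 1 mol M initially; let X = conversion of M. Extent ξ = 0.5X.
Species balance: n_M = 1 − X; n_N = 0.5X.
Total moles n_T = 1 − 0.5X.
Kp = p_N / (p_M^2) with p_i = (n_i/n_T)·P.
At X = 0.845: the mole-fraction product g(X) = Π y_i^ν_i = 10.16. Since Kp = g(X)·P^{-1}, P = (g/Kp)^(1/1) = (10.16/7.52)^(1/1) = 1.35 atm.

P = 1.35 atm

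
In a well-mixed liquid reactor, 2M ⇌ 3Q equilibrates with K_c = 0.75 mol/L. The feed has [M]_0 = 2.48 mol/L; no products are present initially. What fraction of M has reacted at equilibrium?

Let X = conversion of M; extent ξ = 2.48X/2 mol/L.
Concentrations: [M] = 2.48 − 2.48X; [Q] = 3.72X.
K_c = [Q]^3 / ([M]^2).
Setting equal to 0.75 and solving for X on (0,1) gives X = 0.339.

X = 0.339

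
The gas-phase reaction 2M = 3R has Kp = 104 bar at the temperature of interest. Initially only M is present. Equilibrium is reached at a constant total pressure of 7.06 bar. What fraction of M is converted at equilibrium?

Let X = conversion of M (basis 1 mol M); extent of reaction ξ = 0.5X.
At extent ξ: n_M = 1 − X; n_R = 1.5X.
n_T = Σnᵢ = 1 + 0.5X.
Mole fractions y_i = n_i/n_T; Kp = p_R^3 / (p_M^2) with p_i = y_i·P.
This yields a degree-3 equation in X; solving on (0,1), X = 0.740.

X = 0.740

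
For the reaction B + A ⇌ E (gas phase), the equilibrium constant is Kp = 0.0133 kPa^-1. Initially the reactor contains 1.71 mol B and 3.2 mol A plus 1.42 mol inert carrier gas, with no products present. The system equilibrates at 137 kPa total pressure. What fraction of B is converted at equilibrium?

X = 0.444

Basis: 1.71 mol B initially; let X = conversion of B. Extent ξ = 1.71X.
Mole table: n_B = 1.71 − 1.71X; n_A = 3.2 − 1.71X; n_E = 1.71X; n_I = 1.42 (inert).
n_T = Σnᵢ = 6.33 − 1.71X.
Mole fractions y_i = n_i/n_T; Kp = p_E / (p_B p_A) with p_i = y_i·P.
Setting this equal to 0.0133 kPa^-1 and taking the physical root (0 < X < 1) gives X = 0.444.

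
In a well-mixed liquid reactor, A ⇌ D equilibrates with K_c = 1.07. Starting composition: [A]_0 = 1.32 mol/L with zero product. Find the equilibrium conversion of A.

Let X = conversion of A; extent ξ = 1.32·X mol/L.
Concentrations: [A] = 1.32 − 1.32X; [D] = 1.32X.
K_c = [D] / ([A]).
Setting equal to 1.07 and solving for X on (0,1) gives X = 0.517.

X = 0.517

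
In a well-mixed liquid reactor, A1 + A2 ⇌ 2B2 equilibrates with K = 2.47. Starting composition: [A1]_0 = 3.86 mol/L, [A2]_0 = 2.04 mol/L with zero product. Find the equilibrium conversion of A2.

X = 0.582

Let X = conversion of A2; extent ξ = 2.04·X mol/L.
Concentrations: [A1] = 3.86 − 2.04X; [A2] = 2.04 − 2.04X; [B2] = 4.08X.
K = [B2]^2 / ([A1] [A2]).
Setting equal to 2.47 and solving for X on (0,1) gives X = 0.582.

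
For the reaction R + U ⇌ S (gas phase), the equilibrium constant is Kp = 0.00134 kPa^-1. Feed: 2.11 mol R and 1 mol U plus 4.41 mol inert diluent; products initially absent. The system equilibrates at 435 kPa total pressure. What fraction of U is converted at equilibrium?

Basis: 1 mol U initially; let X = conversion of U. Extent ξ = X.
Mole table: n_R = 2.11 − X; n_U = 1 − X; n_S = X; n_I = 4.41 (inert).
n_T = Σnᵢ = 7.52 − X.
Mole fractions y_i = n_i/n_T; Kp = p_S / (p_R p_U) with p_i = y_i·P.
Equating to 0.00134 kPa^-1 and solving on 0 < X < 1: X = 0.135.

X = 0.135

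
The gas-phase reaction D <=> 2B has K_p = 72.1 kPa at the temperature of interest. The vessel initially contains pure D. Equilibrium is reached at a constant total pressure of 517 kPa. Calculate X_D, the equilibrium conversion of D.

X = 0.184

Basis: 1 mol D initially; let X = conversion of D. Extent ξ = X.
Moles: n_D = 1 − X; n_B = 2X.
Summing: n_T = 1 + X.
y_i = n_i/n_T, p_i = y_i·P. K_p = p_B^2 / (p_D).
Equating to 72.1 kPa and solving on 0 < X < 1: X = 0.184.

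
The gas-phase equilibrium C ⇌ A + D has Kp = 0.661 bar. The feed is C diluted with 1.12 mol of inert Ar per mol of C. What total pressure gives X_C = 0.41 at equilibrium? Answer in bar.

Basis: 1 mol C initially; let X = conversion of C. Extent ξ = X.
Species balance: n_C = 1 − X; n_A = X; n_D = X; n_I = 1.12 (inert).
Total moles n_T = 2.12 + X.
Kp = p_A p_D / (p_C) with p_i = (n_i/n_T)·P.
At X = 0.41: the mole-fraction product g(X) = Π y_i^ν_i = 0.1126. Since Kp = g(X)·P^{1}, P = (Kp/g)^(1/1) = (0.661/0.1126)^(1/1) = 5.87 bar.

P = 5.87 bar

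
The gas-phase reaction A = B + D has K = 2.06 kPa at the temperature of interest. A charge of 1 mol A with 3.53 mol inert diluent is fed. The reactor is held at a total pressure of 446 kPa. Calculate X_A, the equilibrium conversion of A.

Take 1 mol A as basis and let X be its fractional conversion, so ξ = X.
Species balance: n_A = 1 − X; n_B = X; n_D = X; n_I = 3.53 (inert).
Summing: n_T = 4.53 + X.
With p_i = (n_i/n_T)P, K = p_B p_D / (p_A).
This yields a degree-2 equation in X; solving on (0,1), X = 0.136.

X = 0.136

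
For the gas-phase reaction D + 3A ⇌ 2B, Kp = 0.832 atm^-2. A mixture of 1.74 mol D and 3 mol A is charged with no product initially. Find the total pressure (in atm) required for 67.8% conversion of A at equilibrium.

Basis: 3 mol A initially; let X = conversion of A. Extent ξ = X.
Species balance: n_D = 1.74 − X; n_A = 3 − 3X; n_B = 2X.
Total moles n_T = 4.74 − 2X.
Kp = p_B^2 / (p_D p_A^3) with p_i = (n_i/n_T)·P.
At X = 0.678: the mole-fraction product g(X) = Π y_i^ν_i = 22. Since Kp = g(X)·P^{-2}, P = (g/Kp)^(1/2) = (22/0.832)^(1/2) = 5.14 atm.

P = 5.14 atm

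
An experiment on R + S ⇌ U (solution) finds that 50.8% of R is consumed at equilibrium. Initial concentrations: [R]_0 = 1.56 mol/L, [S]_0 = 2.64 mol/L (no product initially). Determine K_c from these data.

K_c = 0.559 L/mol

Let X = conversion of R.
Concentrations: [R] = 1.56 − 1.56X; [S] = 2.64 − 1.56X; [U] = 1.56X.
At X = 0.508: [R] = 0.768, [S] = 1.85, [U] = 0.792.
K_c = [U] / ([R] [S]) = 0.559 L/mol.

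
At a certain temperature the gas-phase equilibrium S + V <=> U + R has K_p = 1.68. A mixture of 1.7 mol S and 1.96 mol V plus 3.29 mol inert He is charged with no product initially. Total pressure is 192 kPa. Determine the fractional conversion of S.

Take 1.7 mol S as basis and let X be its fractional conversion, so ξ = 1.7X.
Mole table: n_S = 1.7 − 1.7X; n_V = 1.96 − 1.7X; n_U = 1.7X; n_R = 1.7X; n_I = 3.29 (inert).
Total moles n_T = 6.95 (Δν = 0, constant).
Mole fractions y_i = n_i/n_T; K_p = p_U p_R / (p_S p_V) with p_i = y_i·P.
Substituting and setting equal to 1.68 gives a polynomial in X; the root in (0,1) is X = 0.604.

X = 0.604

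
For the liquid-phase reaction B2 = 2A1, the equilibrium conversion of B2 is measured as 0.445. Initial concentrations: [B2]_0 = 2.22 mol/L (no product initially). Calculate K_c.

K_c = 3.17 mol/L

Let X = conversion of B2.
Concentrations: [B2] = 2.22 − 2.22X; [A1] = 4.44X.
At X = 0.445: [B2] = 1.23, [A1] = 1.98.
K_c = [A1]^2 / ([B2]) = 3.17 mol/L.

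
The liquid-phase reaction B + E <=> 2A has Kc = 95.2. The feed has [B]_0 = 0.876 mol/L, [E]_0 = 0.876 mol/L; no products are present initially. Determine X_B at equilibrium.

Let X = conversion of B; extent ξ = 0.876·X mol/L.
Concentrations: [B] = 0.876 − 0.876X; [E] = 0.876 − 0.876X; [A] = 1.75X.
Kc = [A]^2 / ([B] [E]).
Solving Kc = 95.2 for X ∈ (0,1): X = 0.830.

X = 0.830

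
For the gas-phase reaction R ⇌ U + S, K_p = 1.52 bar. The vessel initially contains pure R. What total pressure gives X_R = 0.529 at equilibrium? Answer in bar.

Take 1 mol R as basis and let X be its fractional conversion, so ξ = X.
Mole table: n_R = 1 − X; n_U = X; n_S = X.
Summing: n_T = 1 + X.
K_p = p_U p_S / (p_R) with p_i = (n_i/n_T)·P.
At X = 0.529: the mole-fraction product g(X) = Π y_i^ν_i = 0.3886. Since K_p = g(X)·P^{1}, P = (K_p/g)^(1/1) = (1.52/0.3886)^(1/1) = 3.91 bar.

P = 3.91 bar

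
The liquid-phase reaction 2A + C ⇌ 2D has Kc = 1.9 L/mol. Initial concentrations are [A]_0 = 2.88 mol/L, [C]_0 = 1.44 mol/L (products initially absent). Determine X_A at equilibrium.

X = 0.531

Let X = conversion of A; extent ξ = 2.88X/2 mol/L.
Concentrations: [A] = 2.88 − 2.88X; [C] = 1.44 − 1.44X; [D] = 2.88X.
Kc = [D]^2 / ([A]^2 [C]).
This equals 1.9 at X = 0.531 (the root in 0 < X < 1).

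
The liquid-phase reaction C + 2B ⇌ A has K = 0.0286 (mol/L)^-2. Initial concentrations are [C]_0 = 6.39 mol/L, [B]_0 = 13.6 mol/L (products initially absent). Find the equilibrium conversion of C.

Let X = conversion of C; extent ξ = 6.39·X mol/L.
Concentrations: [C] = 6.39 − 6.39X; [B] = 13.6 − 12.8X; [A] = 6.39X.
K = [A] / ([C] [B]^2).
Setting equal to 0.0286 and solving for X on (0,1) gives X = 0.551.

X = 0.551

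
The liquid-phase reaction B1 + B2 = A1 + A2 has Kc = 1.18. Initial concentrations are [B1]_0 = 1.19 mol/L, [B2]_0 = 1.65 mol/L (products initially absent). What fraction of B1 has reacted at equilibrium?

Let X = conversion of B1; extent ξ = 1.19·X mol/L.
Concentrations: [B1] = 1.19 − 1.19X; [B2] = 1.65 − 1.19X; [A1] = 1.19X; [A2] = 1.19X.
Kc = [A1] [A2] / ([B1] [B2]).
Solving Kc = 1.18 for X ∈ (0,1): X = 0.604.

X = 0.604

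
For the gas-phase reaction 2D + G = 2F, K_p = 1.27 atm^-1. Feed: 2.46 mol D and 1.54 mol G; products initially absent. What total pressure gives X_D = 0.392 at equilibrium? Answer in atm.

Basis: 2.46 mol D initially; let X = conversion of D. Extent ξ = 1.23X.
At extent ξ: n_D = 2.46 − 2.46X; n_G = 1.54 − 1.23X; n_F = 2.46X.
Summing: n_T = 4 − 1.23X.
K_p = p_F^2 / (p_D^2 p_G) with p_i = (n_i/n_T)·P.
At X = 0.392: the mole-fraction product g(X) = Π y_i^ν_i = 1.382. Since K_p = g(X)·P^{-1}, P = (g/K_p)^(1/1) = (1.382/1.27)^(1/1) = 1.09 atm.

P = 1.09 atm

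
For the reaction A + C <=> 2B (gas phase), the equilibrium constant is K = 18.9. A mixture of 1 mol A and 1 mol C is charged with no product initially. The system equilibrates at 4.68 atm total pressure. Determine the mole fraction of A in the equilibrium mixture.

Basis: 1 mol A initially; let X = conversion of A. Extent ξ = X.
Species balance: n_A = 1 − X; n_C = 1 − X; n_B = 2X.
n_T stays at 2 (no change in mole number).
y_i = n_i/n_T, p_i = y_i·P. K = p_B^2 / (p_A p_C).
Substituting and setting equal to 18.9 gives a polynomial in X; the root in (0,1) is X = 0.685.
Then n_A = 0.315, n_T = 2, so y_A = 0.158.

y_A = 0.158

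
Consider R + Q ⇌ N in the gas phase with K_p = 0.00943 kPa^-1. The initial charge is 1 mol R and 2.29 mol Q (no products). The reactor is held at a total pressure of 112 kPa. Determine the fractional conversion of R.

Let X = conversion of R (basis 1 mol R); extent of reaction ξ = X.
Moles: n_R = 1 − X; n_Q = 2.29 − X; n_N = X.
Total moles n_T = 3.29 − X.
With p_i = (n_i/n_T)P, K_p = p_N / (p_R p_Q).
Substituting and setting equal to 0.00943 kPa^-1 gives a polynomial in X; the root in (0,1) is X = 0.408.

X = 0.408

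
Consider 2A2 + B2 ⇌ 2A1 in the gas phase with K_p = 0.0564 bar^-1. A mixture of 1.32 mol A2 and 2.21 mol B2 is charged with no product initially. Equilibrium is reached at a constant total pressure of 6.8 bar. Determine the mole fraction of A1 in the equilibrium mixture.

y_A1 = 0.129

Take 1.32 mol A2 as basis and let X be its fractional conversion, so ξ = 0.66X.
At extent ξ: n_A2 = 1.32 − 1.32X; n_B2 = 2.21 − 0.66X; n_A1 = 1.32X.
Total moles n_T = 3.53 − 0.66X.
Mole fractions y_i = n_i/n_T; K_p = p_A1^2 / (p_A2^2 p_B2) with p_i = y_i·P.
This yields a degree-3 equation in X; solving on (0,1), X = 0.325.
Then n_A1 = 0.428, n_T = 3.32, so y_A1 = 0.129.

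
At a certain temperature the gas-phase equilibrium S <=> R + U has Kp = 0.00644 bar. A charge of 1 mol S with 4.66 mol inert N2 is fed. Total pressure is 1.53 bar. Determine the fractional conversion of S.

X = 0.145

Take 1 mol S as basis and let X be its fractional conversion, so ξ = X.
Mole table: n_S = 1 − X; n_R = X; n_U = X; n_I = 4.66 (inert).
n_T = Σnᵢ = 5.66 + X.
y_i = n_i/n_T, p_i = y_i·P. Kp = p_R p_U / (p_S).
This yields a degree-2 equation in X; solving on (0,1), X = 0.145.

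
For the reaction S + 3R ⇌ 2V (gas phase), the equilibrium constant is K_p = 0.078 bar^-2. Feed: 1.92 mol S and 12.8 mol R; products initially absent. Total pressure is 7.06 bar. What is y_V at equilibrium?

y_V = 0.242

Basis: 1.92 mol S initially; let X = conversion of S. Extent ξ = 1.92X.
Species balance: n_S = 1.92 − 1.92X; n_R = 12.8 − 5.76X; n_V = 3.84X.
Total moles n_T = 14.7 − 3.84X.
y_i = n_i/n_T, p_i = y_i·P. K_p = p_V^2 / (p_S p_R^3).
Equating to 0.078 bar^-2 and solving on 0 < X < 1: X = 0.747.
Then n_V = 2.87, n_T = 11.9, so y_V = 0.242.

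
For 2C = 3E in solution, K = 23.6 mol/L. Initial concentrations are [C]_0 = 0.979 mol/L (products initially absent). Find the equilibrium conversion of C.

Let X = conversion of C; extent ξ = 0.979X/2 mol/L.
Concentrations: [C] = 0.979 − 0.979X; [E] = 1.47X.
K = [E]^3 / ([C]^2).
This equals 23.6 at X = 0.755 (the root in 0 < X < 1).

X = 0.755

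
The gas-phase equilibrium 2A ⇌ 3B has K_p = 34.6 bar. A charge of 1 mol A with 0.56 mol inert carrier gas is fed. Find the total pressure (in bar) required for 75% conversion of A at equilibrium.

Take 1 mol A as basis and let X be its fractional conversion, so ξ = 0.5X.
At extent ξ: n_A = 1 − X; n_B = 1.5X; n_I = 0.56 (inert).
Total moles n_T = 1.56 + 0.5X.
K_p = p_B^3 / (p_A^2) with p_i = (n_i/n_T)·P.
At X = 0.75: the mole-fraction product g(X) = Π y_i^ν_i = 11.77. Since K_p = g(X)·P^{1}, P = (K_p/g)^(1/1) = (34.6/11.77)^(1/1) = 2.94 bar.

P = 2.94 bar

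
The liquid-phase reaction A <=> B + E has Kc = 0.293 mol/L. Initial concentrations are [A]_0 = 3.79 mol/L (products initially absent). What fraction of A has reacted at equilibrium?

Let X = conversion of A; extent ξ = 3.79·X mol/L.
Concentrations: [A] = 3.79 − 3.79X; [B] = 3.79X; [E] = 3.79X.
Kc = [B] [E] / ([A]).
Equating to 0.293 mol/L: the physical root is X = 0.242.

X = 0.242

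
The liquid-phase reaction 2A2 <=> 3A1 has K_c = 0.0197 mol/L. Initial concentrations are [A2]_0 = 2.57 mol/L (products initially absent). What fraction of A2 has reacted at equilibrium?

X = 0.121

Let X = conversion of A2; extent ξ = 2.57X/2 mol/L.
Concentrations: [A2] = 2.57 − 2.57X; [A1] = 3.85X.
K_c = [A1]^3 / ([A2]^2).
This equals 0.0197 at X = 0.121 (the root in 0 < X < 1).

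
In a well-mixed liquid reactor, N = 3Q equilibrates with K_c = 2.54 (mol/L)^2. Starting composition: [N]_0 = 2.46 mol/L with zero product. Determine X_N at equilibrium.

Let X = conversion of N; extent ξ = 2.46·X mol/L.
Concentrations: [N] = 2.46 − 2.46X; [Q] = 7.38X.
K_c = [Q]^3 / ([N]).
Setting equal to 2.54 and solving for X on (0,1) gives X = 0.229.

X = 0.229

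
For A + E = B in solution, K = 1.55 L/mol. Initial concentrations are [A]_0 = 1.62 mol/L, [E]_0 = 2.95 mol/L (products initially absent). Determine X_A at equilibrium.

Let X = conversion of A; extent ξ = 1.62·X mol/L.
Concentrations: [A] = 1.62 − 1.62X; [E] = 2.95 − 1.62X; [B] = 1.62X.
K = [B] / ([A] [E]).
Solving K = 1.55 for X ∈ (0,1): X = 0.732.

X = 0.732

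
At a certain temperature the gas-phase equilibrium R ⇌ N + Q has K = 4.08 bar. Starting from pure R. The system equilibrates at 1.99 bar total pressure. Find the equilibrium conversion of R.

X = 0.820

Let X = conversion of R (basis 1 mol R); extent of reaction ξ = X.
At extent ξ: n_R = 1 − X; n_N = X; n_Q = X.
Summing: n_T = 1 + X.
With p_i = (n_i/n_T)P, K = p_N p_Q / (p_R).
Equating to 4.08 bar and solving on 0 < X < 1: X = 0.820.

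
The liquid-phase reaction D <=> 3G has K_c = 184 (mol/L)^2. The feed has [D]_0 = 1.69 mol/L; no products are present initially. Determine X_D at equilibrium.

X = 0.792

Let X = conversion of D; extent ξ = 1.69·X mol/L.
Concentrations: [D] = 1.69 − 1.69X; [G] = 5.07X.
K_c = [G]^3 / ([D]).
This equals 184 at X = 0.792 (the root in 0 < X < 1).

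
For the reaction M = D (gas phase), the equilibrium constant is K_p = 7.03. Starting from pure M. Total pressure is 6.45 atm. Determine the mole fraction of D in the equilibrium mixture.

y_D = 0.875

Basis: 1 mol M initially; let X = conversion of M. Extent ξ = X.
Moles: n_M = 1 − X; n_D = X.
n_T stays at 1 (no change in mole number).
Mole fractions y_i = n_i/n_T; K_p = p_D / (p_M) with p_i = y_i·P.
Equating to 7.03 and solving on 0 < X < 1: X = 0.875.
Then n_D = 0.875, n_T = 1, so y_D = 0.875.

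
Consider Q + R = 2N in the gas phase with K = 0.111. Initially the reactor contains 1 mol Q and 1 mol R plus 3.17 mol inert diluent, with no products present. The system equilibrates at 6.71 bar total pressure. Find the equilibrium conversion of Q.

Let X = conversion of Q (basis 1 mol Q); extent of reaction ξ = X.
Mole table: n_Q = 1 − X; n_R = 1 − X; n_N = 2X; n_I = 3.17 (inert).
Since Δν = 0, n_T = 5.17 throughout.
y_i = n_i/n_T, p_i = y_i·P. K = p_N^2 / (p_Q p_R).
Equating to 0.111 and solving on 0 < X < 1: X = 0.143.

X = 0.143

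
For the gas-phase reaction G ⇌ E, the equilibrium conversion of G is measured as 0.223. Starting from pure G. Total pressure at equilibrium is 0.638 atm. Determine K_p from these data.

K_p = 0.287

Basis: 1 mol G initially; let X = conversion of G. Extent ξ = X.
At extent ξ: n_G = 1 − X; n_E = X.
Since Δν = 0, n_T = 1 throughout.
At X = 0.223: n_G = 0.777, n_E = 0.223, n_T = 1.
p_i = (n_i/n_T)·P. K_p = p_E / (p_G) = 0.287.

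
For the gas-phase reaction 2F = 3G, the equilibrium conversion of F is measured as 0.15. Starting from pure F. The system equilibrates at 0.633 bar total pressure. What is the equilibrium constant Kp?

Take 1 mol F as basis and let X be its fractional conversion, so ξ = 0.5X.
Mole table: n_F = 1 − X; n_G = 1.5X.
Summing: n_T = 1 + 0.5X.
At X = 0.15: n_F = 0.85, n_G = 0.225, n_T = 1.07.
p_i = (n_i/n_T)·P. Kp = p_G^3 / (p_F^2) = 0.00928 bar.

Kp = 0.00928 bar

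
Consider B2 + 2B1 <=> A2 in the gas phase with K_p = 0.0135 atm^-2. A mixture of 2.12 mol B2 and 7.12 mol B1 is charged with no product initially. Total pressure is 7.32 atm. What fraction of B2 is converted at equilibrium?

Take 2.12 mol B2 as basis and let X be its fractional conversion, so ξ = 2.12X.
Mole table: n_B2 = 2.12 − 2.12X; n_B1 = 7.12 − 4.24X; n_A2 = 2.12X.
Summing: n_T = 9.24 − 4.24X.
y_i = n_i/n_T, p_i = y_i·P. K_p = p_A2 / (p_B2 p_B1^2).
Setting this equal to 0.0135 atm^-2 and taking the physical root (0 < X < 1) gives X = 0.282.

X = 0.282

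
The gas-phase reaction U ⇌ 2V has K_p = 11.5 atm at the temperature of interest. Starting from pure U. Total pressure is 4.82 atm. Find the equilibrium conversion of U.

X = 0.611

Take 1 mol U as basis and let X be its fractional conversion, so ξ = X.
At extent ξ: n_U = 1 − X; n_V = 2X.
n_T = Σnᵢ = 1 + X.
Mole fractions y_i = n_i/n_T; K_p = p_V^2 / (p_U) with p_i = y_i·P.
Equating to 11.5 atm and solving on 0 < X < 1: X = 0.611.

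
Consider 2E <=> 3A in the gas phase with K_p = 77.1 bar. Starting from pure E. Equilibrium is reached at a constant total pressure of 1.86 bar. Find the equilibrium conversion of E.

Basis: 1 mol E initially; let X = conversion of E. Extent ξ = 0.5X.
Mole table: n_E = 1 − X; n_A = 1.5X.
n_T = Σnᵢ = 1 + 0.5X.
With p_i = (n_i/n_T)P, K_p = p_A^3 / (p_E^2).
Substituting and setting equal to 77.1 bar gives a polynomial in X; the root in (0,1) is X = 0.821.

X = 0.821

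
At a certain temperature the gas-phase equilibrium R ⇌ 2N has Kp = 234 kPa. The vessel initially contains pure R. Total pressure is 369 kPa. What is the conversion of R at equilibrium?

Take 1 mol R as basis and let X be its fractional conversion, so ξ = X.
At extent ξ: n_R = 1 − X; n_N = 2X.
Summing: n_T = 1 + X.
With p_i = (n_i/n_T)P, Kp = p_N^2 / (p_R).
Substituting and setting equal to 234 kPa gives a polynomial in X; the root in (0,1) is X = 0.370.

X = 0.370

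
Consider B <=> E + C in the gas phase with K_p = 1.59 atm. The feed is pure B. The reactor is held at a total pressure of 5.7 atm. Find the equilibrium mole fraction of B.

y_B = 0.363

Let X = conversion of B (basis 1 mol B); extent of reaction ξ = X.
At extent ξ: n_B = 1 − X; n_E = X; n_C = X.
n_T = Σnᵢ = 1 + X.
With p_i = (n_i/n_T)P, K_p = p_E p_C / (p_B).
This yields a degree-2 equation in X; solving on (0,1), X = 0.467.
Then n_B = 0.533, n_T = 1.47, so y_B = 0.363.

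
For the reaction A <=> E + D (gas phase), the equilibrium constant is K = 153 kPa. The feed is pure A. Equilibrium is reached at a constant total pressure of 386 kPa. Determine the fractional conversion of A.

X = 0.533

Take 1 mol A as basis and let X be its fractional conversion, so ξ = X.
At extent ξ: n_A = 1 − X; n_E = X; n_D = X.
Total moles n_T = 1 + X.
With p_i = (n_i/n_T)P, K = p_E p_D / (p_A).
Setting this equal to 153 kPa and taking the physical root (0 < X < 1) gives X = 0.533.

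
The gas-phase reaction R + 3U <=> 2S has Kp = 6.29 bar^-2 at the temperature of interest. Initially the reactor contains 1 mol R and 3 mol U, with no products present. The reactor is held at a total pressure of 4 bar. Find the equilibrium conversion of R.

Basis: 1 mol R initially; let X = conversion of R. Extent ξ = X.
At extent ξ: n_R = 1 − X; n_U = 3 − 3X; n_S = 2X.
n_T = Σnᵢ = 4 − 2X.
y_i = n_i/n_T, p_i = y_i·P. Kp = p_S^2 / (p_R p_U^3).
This yields a degree-4 equation in X; solving on (0,1), X = 0.733.

X = 0.733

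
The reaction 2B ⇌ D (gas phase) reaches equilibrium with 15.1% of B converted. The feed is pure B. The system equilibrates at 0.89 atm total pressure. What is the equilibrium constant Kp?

Kp = 0.109 atm^-1

Let X = conversion of B (basis 1 mol B); extent of reaction ξ = 0.5X.
Moles: n_B = 1 − X; n_D = 0.5X.
Summing: n_T = 1 − 0.5X.
At X = 0.151: n_B = 0.849, n_D = 0.0755, n_T = 0.924.
p_i = (n_i/n_T)·P. Kp = p_D / (p_B^2) = 0.109 atm^-1.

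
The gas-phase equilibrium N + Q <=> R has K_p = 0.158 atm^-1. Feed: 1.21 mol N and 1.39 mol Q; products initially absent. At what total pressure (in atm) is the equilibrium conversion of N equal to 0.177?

P = 2.76 atm

Take 1.21 mol N as basis and let X be its fractional conversion, so ξ = 1.21X.
Species balance: n_N = 1.21 − 1.21X; n_Q = 1.39 − 1.21X; n_R = 1.21X.
Summing: n_T = 2.6 − 1.21X.
K_p = p_R / (p_N p_Q) with p_i = (n_i/n_T)·P.
At X = 0.177: the mole-fraction product g(X) = Π y_i^ν_i = 0.4364. Since K_p = g(X)·P^{-1}, P = (g/K_p)^(1/1) = (0.4364/0.158)^(1/1) = 2.76 atm.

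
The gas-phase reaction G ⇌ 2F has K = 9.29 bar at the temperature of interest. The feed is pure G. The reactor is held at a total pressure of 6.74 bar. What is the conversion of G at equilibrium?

X = 0.506

Take 1 mol G as basis and let X be its fractional conversion, so ξ = X.
At extent ξ: n_G = 1 − X; n_F = 2X.
Total moles n_T = 1 + X.
With p_i = (n_i/n_T)P, K = p_F^2 / (p_G).
Equating to 9.29 bar and solving on 0 < X < 1: X = 0.506.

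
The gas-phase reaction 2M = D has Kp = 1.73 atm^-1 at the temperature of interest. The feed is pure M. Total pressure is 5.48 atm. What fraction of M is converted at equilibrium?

Basis: 1 mol M initially; let X = conversion of M. Extent ξ = 0.5X.
Moles: n_M = 1 − X; n_D = 0.5X.
n_T = Σnᵢ = 1 − 0.5X.
With p_i = (n_i/n_T)P, Kp = p_D / (p_M^2).
This yields a degree-2 equation in X; solving on (0,1), X = 0.840.

X = 0.840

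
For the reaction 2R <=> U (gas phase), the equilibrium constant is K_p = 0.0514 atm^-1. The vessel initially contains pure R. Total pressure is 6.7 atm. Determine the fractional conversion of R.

Basis: 1 mol R initially; let X = conversion of R. Extent ξ = 0.5X.
Species balance: n_R = 1 − X; n_U = 0.5X.
Total moles n_T = 1 − 0.5X.
Mole fractions y_i = n_i/n_T; K_p = p_U / (p_R^2) with p_i = y_i·P.
This yields a degree-2 equation in X; solving on (0,1), X = 0.351.

X = 0.351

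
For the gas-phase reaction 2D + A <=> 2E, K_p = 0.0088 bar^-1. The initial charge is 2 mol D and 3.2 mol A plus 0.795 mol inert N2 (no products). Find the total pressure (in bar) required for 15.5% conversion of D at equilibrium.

Take 2 mol D as basis and let X be its fractional conversion, so ξ = X.
At extent ξ: n_D = 2 − 2X; n_A = 3.2 − X; n_E = 2X; n_I = 0.795 (inert).
n_T = Σnᵢ = 6 − X.
K_p = p_E^2 / (p_D^2 p_A) with p_i = (n_i/n_T)·P.
At X = 0.155: the mole-fraction product g(X) = Π y_i^ν_i = 0.06453. Since K_p = g(X)·P^{-1}, P = (g/K_p)^(1/1) = (0.06453/0.0088)^(1/1) = 7.33 bar.

P = 7.33 bar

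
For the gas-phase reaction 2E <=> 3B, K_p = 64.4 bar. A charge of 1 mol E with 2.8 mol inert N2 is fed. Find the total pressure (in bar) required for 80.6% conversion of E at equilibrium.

Basis: 1 mol E initially; let X = conversion of E. Extent ξ = 0.5X.
Species balance: n_E = 1 − X; n_B = 1.5X; n_I = 2.8 (inert).
Total moles n_T = 3.8 + 0.5X.
K_p = p_B^3 / (p_E^2) with p_i = (n_i/n_T)·P.
At X = 0.806: the mole-fraction product g(X) = Π y_i^ν_i = 11.17. Since K_p = g(X)·P^{1}, P = (K_p/g)^(1/1) = (64.4/11.17)^(1/1) = 5.76 bar.

P = 5.76 bar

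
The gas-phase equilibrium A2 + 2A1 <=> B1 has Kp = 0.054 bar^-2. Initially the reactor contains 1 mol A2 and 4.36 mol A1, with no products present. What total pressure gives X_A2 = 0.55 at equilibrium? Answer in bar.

Let X = conversion of A2 (basis 1 mol A2); extent of reaction ξ = X.
Moles: n_A2 = 1 − X; n_A1 = 4.36 − 2X; n_B1 = X.
n_T = Σnᵢ = 5.36 − 2X.
Kp = p_B1 / (p_A2 p_A1^2) with p_i = (n_i/n_T)·P.
At X = 0.55: the mole-fraction product g(X) = Π y_i^ν_i = 2.087. Since Kp = g(X)·P^{-2}, P = (g/Kp)^(1/2) = (2.087/0.054)^(1/2) = 6.22 bar.

P = 6.22 bar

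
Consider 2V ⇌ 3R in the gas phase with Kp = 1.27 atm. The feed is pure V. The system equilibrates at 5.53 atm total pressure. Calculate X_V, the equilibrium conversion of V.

X = 0.329

Basis: 1 mol V initially; let X = conversion of V. Extent ξ = 0.5X.
Moles: n_V = 1 − X; n_R = 1.5X.
Summing: n_T = 1 + 0.5X.
Mole fractions y_i = n_i/n_T; Kp = p_R^3 / (p_V^2) with p_i = y_i·P.
Setting this equal to 1.27 atm and taking the physical root (0 < X < 1) gives X = 0.329.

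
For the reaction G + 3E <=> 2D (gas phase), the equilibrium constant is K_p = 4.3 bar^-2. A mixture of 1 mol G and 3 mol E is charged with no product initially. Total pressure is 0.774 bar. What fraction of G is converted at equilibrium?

X = 0.431

Take 1 mol G as basis and let X be its fractional conversion, so ξ = X.
Moles: n_G = 1 − X; n_E = 3 − 3X; n_D = 2X.
Total moles n_T = 4 − 2X.
Mole fractions y_i = n_i/n_T; K_p = p_D^2 / (p_G p_E^3) with p_i = y_i·P.
Setting this equal to 4.3 bar^-2 and taking the physical root (0 < X < 1) gives X = 0.431.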